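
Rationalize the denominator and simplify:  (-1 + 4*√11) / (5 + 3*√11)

(-23*√11 + 137)/74

Multiply numerator and denominator by -3*√11 + 5.
Denominator becomes -74; numerator becomes -137 + 23*√11.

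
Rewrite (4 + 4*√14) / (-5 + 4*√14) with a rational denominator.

(36*√14 + 244)/199

Multiply numerator and denominator by -4*√14 - 5.
Denominator becomes -199; numerator becomes -244 - 36*√14.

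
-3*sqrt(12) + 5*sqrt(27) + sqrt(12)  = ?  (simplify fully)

11*sqrt(3)

3*sqrt(12) = 6*sqrt(3); 5*sqrt(27) = 15*sqrt(3); sqrt(12) = 2*sqrt(3)
Combine: (-6 + 15 + 2)·sqrt(3) = 11*sqrt(3)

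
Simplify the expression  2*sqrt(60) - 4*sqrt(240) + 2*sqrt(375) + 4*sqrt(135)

10*sqrt(15)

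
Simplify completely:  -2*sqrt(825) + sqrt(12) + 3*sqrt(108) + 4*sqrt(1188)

20*sqrt(3) + 14*sqrt(33)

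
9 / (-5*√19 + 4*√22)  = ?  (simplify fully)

(-15*√19 - 12*√22)/41

Multiply numerator and denominator by 4*√22 + 5*√19.
Denominator becomes -123; numerator becomes 36*√22 + 45*√19.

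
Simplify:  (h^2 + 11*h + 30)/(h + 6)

h + 5

Factor: h^2 + 11*h + 30 = (h + 6)*(h + 5)
Cancel the common factor (h + 6).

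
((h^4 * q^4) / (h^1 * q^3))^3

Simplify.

h^9*q^3

Inside the bracket: h^3 * q^1
Raise to the power 3: h^9 * q^3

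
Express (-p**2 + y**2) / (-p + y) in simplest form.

Difference of squares: factor out (-p + y).

p + y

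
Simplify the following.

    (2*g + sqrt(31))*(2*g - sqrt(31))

Product of conjugates: (P+Q)(P-Q) = P^2 - Q^2.

4*g^2 - 31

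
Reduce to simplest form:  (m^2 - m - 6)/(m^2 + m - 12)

(m + 2)/(m + 4)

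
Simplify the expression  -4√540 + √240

4√540 = 24*√15; √240 = 4*√15
Combine: (-24 + 4)·√15 = -20*√15

-20*√15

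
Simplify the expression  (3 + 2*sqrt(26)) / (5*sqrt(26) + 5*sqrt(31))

(-52 - 3*sqrt(26) + 3*sqrt(31) + 2*sqrt(806))/25

Multiply numerator and denominator by -5*sqrt(31) + 5*sqrt(26).
Denominator becomes -125; numerator becomes -10*sqrt(806) - 15*sqrt(31) + 15*sqrt(26) + 260.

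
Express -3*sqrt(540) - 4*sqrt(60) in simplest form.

-26*sqrt(15)

3*sqrt(540) = 18*sqrt(15); 4*sqrt(60) = 8*sqrt(15)
Combine: (-18 - 8)·sqrt(15) = -26*sqrt(15)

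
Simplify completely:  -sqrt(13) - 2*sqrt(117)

sqrt(13) = sqrt(13); 2*sqrt(117) = 6*sqrt(13)
Combine: (-1 - 6)·sqrt(13) = -7*sqrt(13)

-7*sqrt(13)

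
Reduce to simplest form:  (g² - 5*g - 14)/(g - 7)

Factor: g² - 5*g - 14 = (g + 2)·(g - 7)
Cancel the common factor (g - 7).

g + 2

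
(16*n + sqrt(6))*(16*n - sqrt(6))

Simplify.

(16*n)^2 - (sqrt(6))^2 = 256*n^2 - 6.

256*n^2 - 6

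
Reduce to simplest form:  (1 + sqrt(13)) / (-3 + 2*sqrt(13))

Multiply numerator and denominator by -2*sqrt(13) - 3.
Denominator becomes -43; numerator becomes -29 - 5*sqrt(13).

(5*sqrt(13) + 29)/43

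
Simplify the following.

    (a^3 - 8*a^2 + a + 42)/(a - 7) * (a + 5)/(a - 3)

Factor: a^3 - 8*a^2 + a + 42 = (a - 3)*(a - 7)*(a + 2)
Cancel the common factors (a - 7), (a - 3).

a^2 + 7*a + 10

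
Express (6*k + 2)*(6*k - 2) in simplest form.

Difference of squares with P = 6*k, Q = 2.

36*k^2 - 4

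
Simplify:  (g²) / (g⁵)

g^(-3)

Quotient: (g^-3)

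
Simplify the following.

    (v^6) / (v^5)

v

Quotient: v^1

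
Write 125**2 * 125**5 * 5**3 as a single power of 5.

125**2 = 5**6; 125**5 = 5**15; 5**3 = 5**3
Combine exponents: 5**24

5**24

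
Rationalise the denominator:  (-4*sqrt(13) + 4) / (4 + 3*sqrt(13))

Multiply numerator and denominator by -3*sqrt(13) + 4.
Denominator becomes -101; numerator becomes -28*sqrt(13) + 172.

(-172 + 28*sqrt(13))/101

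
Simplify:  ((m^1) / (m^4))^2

Inside the bracket: (m^-3)
Raise to the power 2: (m^-6)

m^(-6)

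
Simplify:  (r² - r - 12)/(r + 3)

r - 4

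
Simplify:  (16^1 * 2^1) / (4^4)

2^(-3)

16^1 = 2^4; 2^1 = 2^1; 4^4 = 2^8
Combine exponents: 2^(-3)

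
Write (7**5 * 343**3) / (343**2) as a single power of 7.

7**5 = 7**5; 343**3 = 7**9; 343**2 = 7**6
Combine exponents: 7**8

7**8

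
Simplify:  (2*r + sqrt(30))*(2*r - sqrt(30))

Difference of squares with P = 2*r, Q = sqrt(30).

4*r^2 - 30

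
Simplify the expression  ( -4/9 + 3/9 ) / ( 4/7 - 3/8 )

-56/99

Numerator: -4/9 + 3/9 = -1/9
Denominator: 4/7 - 3/8 = 11/56
Divide: (-1/9) · (56/11) = -56/99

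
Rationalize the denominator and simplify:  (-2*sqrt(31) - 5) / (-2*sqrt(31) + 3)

(16*sqrt(31) + 139)/115

Multiply numerator and denominator by 3 + 2*sqrt(31).
Denominator becomes -115; numerator becomes -139 - 16*sqrt(31).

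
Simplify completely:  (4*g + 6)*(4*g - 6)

Product of conjugates: (P+Q)(P-Q) = P**2 - Q**2.

16*g**2 - 36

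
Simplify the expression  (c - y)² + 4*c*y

Expanding gives c² + 2*c*y + y², a perfect square.

(c + y)²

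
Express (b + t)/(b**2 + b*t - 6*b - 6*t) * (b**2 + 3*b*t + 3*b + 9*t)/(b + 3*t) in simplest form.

Factor: b**2 + b*t - 6*b - 6*t = (b - 6)*(b + t);  b**2 + 3*b*t + 3*b + 9*t = (b + 3)*(b + 3*t)
Cancel the common factors (b + 3*t), (b + t).

(b + 3)/(b - 6)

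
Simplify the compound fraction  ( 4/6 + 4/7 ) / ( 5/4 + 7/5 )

520/1113

Numerator: 4/6 + 4/7 = 26/21
Denominator: 5/4 + 7/5 = 53/20
Divide: (26/21) · (20/53) = 520/1113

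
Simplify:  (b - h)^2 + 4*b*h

(b + h)^2

Expanding gives b^2 + 2*b*h + h^2, a perfect square.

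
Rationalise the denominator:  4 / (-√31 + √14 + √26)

(-36*√31 + 76*√26 + 172*√14 + 16*√2821)/1375

Group as (√14 + √26) - √31; multiply by (√14 + √26) + √31, then rationalise the remaining surd.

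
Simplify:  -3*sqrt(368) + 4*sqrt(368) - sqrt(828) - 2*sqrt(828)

-14*sqrt(23)

3*sqrt(368) = 12*sqrt(23); 4*sqrt(368) = 16*sqrt(23); sqrt(828) = 6*sqrt(23); 2*sqrt(828) = 12*sqrt(23)
Combine: (-12 + 16 - 6 - 12)·sqrt(23) = -14*sqrt(23)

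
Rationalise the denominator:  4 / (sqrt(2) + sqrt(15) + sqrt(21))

Group as (sqrt(2) + sqrt(15)) + sqrt(21); multiply by (sqrt(2) + sqrt(15)) - sqrt(21), then rationalise the remaining surd.

(-3*sqrt(70) - 2*sqrt(21) + 4*sqrt(15) + 17*sqrt(2))/13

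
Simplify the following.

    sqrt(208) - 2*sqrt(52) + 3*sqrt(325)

sqrt(208) = 4*sqrt(13); 2*sqrt(52) = 4*sqrt(13); 3*sqrt(325) = 15*sqrt(13)
Combine: (4 - 4 + 15)·sqrt(13) = 15*sqrt(13)

15*sqrt(13)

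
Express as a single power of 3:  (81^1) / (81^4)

3^(-12)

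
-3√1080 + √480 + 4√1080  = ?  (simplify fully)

10*√30

3√1080 = 18*√30; √480 = 4*√30; 4√1080 = 24*√30
Combine: (-18 + 4 + 24)·√30 = 10*√30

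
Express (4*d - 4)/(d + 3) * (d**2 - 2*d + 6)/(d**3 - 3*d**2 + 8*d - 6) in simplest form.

4/(d + 3)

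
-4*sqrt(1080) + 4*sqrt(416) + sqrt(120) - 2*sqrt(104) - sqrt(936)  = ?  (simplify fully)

4*sqrt(1080) = 24*sqrt(30); 4*sqrt(416) = 16*sqrt(26); sqrt(120) = 2*sqrt(30); 2*sqrt(104) = 4*sqrt(26); sqrt(936) = 6*sqrt(26)

-22*sqrt(30) + 6*sqrt(26)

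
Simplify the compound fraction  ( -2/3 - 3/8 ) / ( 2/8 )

-25/6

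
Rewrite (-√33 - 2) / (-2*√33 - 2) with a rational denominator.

Multiply numerator and denominator by -2 + 2*√33.
Denominator becomes -128; numerator becomes -62 - 2*√33.

(√33 + 31)/64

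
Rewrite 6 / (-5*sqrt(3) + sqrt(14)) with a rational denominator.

(-30*sqrt(3) - 6*sqrt(14))/61

Multiply numerator and denominator by sqrt(14) + 5*sqrt(3).
Denominator becomes -61; numerator becomes 6*sqrt(14) + 30*sqrt(3).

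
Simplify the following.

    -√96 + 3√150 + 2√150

21*√6

√96 = 4*√6; 3√150 = 15*√6; 2√150 = 10*√6
Combine: (-4 + 15 + 10)·√6 = 21*√6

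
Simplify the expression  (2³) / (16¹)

2³ = 2^3; 16¹ = 2^4
Combine exponents: 2^(-1)

2^(-1)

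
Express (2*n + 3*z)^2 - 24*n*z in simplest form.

Expanding gives 4*n^2 - 12*n*z + 9*z^2, a perfect square.

(2*n - 3*z)^2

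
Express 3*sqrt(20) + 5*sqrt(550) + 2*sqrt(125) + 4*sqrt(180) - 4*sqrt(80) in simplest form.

24*sqrt(5) + 25*sqrt(22)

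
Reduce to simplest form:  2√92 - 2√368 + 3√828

14*√23

2√92 = 4*√23; 2√368 = 8*√23; 3√828 = 18*√23
Combine: (4 - 8 + 18)·√23 = 14*√23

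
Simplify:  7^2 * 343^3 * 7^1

7^2 = 7^2; 343^3 = 7^9; 7^1 = 7^1
Combine exponents: 7^12

7^12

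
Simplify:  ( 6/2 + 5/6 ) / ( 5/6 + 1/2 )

23/8

Numerator: 6/2 + 5/6 = 23/6
Denominator: 5/6 + 1/2 = 4/3
Divide: (23/6) · (3/4) = 23/8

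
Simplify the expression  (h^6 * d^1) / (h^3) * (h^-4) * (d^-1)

1/h

Quotient: h^3 * d^1
Multiply by (h^-4) * (d^-1): add exponents.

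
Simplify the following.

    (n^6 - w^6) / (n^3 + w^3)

n^6 - w^6 factors as -(-n + w)*(n + w)*(n^2 - n*w + w^2)*(n^2 + n*w + w^2).

n^3 - w^3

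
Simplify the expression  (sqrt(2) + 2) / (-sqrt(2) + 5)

(7*sqrt(2) + 12)/23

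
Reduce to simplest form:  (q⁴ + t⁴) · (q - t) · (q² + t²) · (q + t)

q⁸ - t⁸

Telescope via difference of squares: (q+t)(q-t) = q² - t², then repeat with the next factor.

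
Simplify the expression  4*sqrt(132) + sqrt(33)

4*sqrt(132) = 8*sqrt(33); sqrt(33) = sqrt(33)
Combine: (8 + 1)·sqrt(33) = 9*sqrt(33)

9*sqrt(33)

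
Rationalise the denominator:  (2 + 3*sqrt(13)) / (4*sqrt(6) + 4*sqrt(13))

Multiply numerator and denominator by -4*sqrt(6) + 4*sqrt(13).
Denominator becomes 112; numerator becomes -12*sqrt(78) - 8*sqrt(6) + 8*sqrt(13) + 156.

(-3*sqrt(78) - 2*sqrt(6) + 2*sqrt(13) + 39)/28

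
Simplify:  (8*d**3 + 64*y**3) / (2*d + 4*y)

4*d**2 - 8*d*y + 16*y**2

Factor as (a+b)(a**2-ab+b**2) with a=(2*d), b=(4*y).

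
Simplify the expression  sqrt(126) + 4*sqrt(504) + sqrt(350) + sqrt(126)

35*sqrt(14)

sqrt(126) = 3*sqrt(14); 4*sqrt(504) = 24*sqrt(14); sqrt(350) = 5*sqrt(14); sqrt(126) = 3*sqrt(14)
Combine: (3 + 24 + 5 + 3)·sqrt(14) = 35*sqrt(14)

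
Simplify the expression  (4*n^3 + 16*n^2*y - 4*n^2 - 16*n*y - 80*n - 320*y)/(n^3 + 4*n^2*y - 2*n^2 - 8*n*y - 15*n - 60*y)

Factor: 4*n^3 + 16*n^2*y - 4*n^2 - 16*n*y - 80*n - 320*y = 4*(n - 5)*(n + 4)*(n + 4*y);  n^3 + 4*n^2*y - 2*n^2 - 8*n*y - 15*n - 60*y = (n + 4*y)*(n - 5)*(n + 3)
Cancel the common factors (n - 5), (n + 4*y).

(4*n + 16)/(n + 3)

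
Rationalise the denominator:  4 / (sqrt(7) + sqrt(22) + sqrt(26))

Group as (sqrt(7) + sqrt(26)) + sqrt(22); multiply by (sqrt(7) + sqrt(26)) - sqrt(22), then rationalise the remaining surd.

(-16*sqrt(1001) + 12*sqrt(26) + 44*sqrt(22) + 164*sqrt(7))/607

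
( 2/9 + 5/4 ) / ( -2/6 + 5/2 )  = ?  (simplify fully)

53/78

Numerator: 2/9 + 5/4 = 53/36
Denominator: -2/6 + 5/2 = 13/6
Divide: (53/36) · (6/13) = 53/78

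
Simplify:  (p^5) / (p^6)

1/p

Quotient: (p^-1)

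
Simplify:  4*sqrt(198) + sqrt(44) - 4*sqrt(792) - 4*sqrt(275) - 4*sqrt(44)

4*sqrt(198) = 12*sqrt(22); sqrt(44) = 2*sqrt(11); 4*sqrt(792) = 24*sqrt(22); 4*sqrt(275) = 20*sqrt(11); 4*sqrt(44) = 8*sqrt(11)

-26*sqrt(11) - 12*sqrt(22)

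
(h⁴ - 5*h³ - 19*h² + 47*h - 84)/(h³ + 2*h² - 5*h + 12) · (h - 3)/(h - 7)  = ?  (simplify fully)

h - 3

Factor: h⁴ - 5*h³ - 19*h² + 47*h - 84 = (h - 7)·(h + 4)·(h² - 2*h + 3);  h³ + 2*h² - 5*h + 12 = (h + 4)·(h² - 2*h + 3)
Cancel the common factors (h² - 2*h + 3), (h + 4), (h - 7).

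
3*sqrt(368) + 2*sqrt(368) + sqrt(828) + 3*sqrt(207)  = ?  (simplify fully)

35*sqrt(23)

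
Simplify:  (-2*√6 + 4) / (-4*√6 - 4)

(-3*√6 + 8)/10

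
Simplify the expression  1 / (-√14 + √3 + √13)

(-√14 + 2*√13 + 12*√3 + √546)/76

Group as (√3 + √13) - √14; multiply by (√3 + √13) + √14, then rationalise the remaining surd.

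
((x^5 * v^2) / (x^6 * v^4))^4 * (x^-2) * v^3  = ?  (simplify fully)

1/(v^5*x^6)

Inside the bracket: (x^-1) * (v^-2)
Raise to the power 4: (x^-4) * (v^-8)
Multiply by (x^-2) * v^3: add exponents.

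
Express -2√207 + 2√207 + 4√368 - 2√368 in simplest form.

8*√23

2√207 = 6*√23; 2√207 = 6*√23; 4√368 = 16*√23; 2√368 = 8*√23
Combine: (-6 + 6 + 16 - 8)·√23 = 8*√23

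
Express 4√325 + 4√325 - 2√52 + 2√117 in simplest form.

42*√13

4√325 = 20*√13; 4√325 = 20*√13; 2√52 = 4*√13; 2√117 = 6*√13
Combine: (20 + 20 - 4 + 6)·√13 = 42*√13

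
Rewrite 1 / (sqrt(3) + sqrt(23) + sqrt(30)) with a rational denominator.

Group as (sqrt(3) + sqrt(23)) + sqrt(30); multiply by (sqrt(3) + sqrt(23)) - sqrt(30), then rationalise the remaining surd.

(-3*sqrt(230) - 2*sqrt(30) + 5*sqrt(23) + 25*sqrt(3))/130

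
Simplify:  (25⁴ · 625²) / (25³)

5^10

25⁴ = 5^8; 625² = 5^8; 25³ = 5^6
Combine exponents: 5^10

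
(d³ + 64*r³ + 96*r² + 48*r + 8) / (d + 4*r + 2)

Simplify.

d² - 4*d*r - 2*d + 16*r² + 16*r + 4

d^3 + (4*r + 2)^3 = (d + 4*r + 2)(d² - 4*d*r - 2*d + 16*r² + 16*r + 4).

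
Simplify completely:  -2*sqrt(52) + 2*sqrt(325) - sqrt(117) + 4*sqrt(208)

2*sqrt(52) = 4*sqrt(13); 2*sqrt(325) = 10*sqrt(13); sqrt(117) = 3*sqrt(13); 4*sqrt(208) = 16*sqrt(13)
Combine: (-4 + 10 - 3 + 16)·sqrt(13) = 19*sqrt(13)

19*sqrt(13)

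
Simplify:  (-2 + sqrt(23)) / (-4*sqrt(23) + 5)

(-82 + 3*sqrt(23))/343

Multiply numerator and denominator by 5 + 4*sqrt(23).
Denominator becomes -343; numerator becomes -3*sqrt(23) + 82.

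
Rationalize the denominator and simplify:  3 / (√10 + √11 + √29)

Group as (√11 + √29) + √10; multiply by (√11 + √29) - √10, then rationalise the remaining surd.

(-3*√3190 - 12*√29 + 42*√11 + 45*√10)/188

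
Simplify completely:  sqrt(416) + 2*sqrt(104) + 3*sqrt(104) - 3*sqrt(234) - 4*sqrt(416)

sqrt(416) = 4*sqrt(26); 2*sqrt(104) = 4*sqrt(26); 3*sqrt(104) = 6*sqrt(26); 3*sqrt(234) = 9*sqrt(26); 4*sqrt(416) = 16*sqrt(26)
Combine: (4 + 4 + 6 - 9 - 16)·sqrt(26) = -11*sqrt(26)

-11*sqrt(26)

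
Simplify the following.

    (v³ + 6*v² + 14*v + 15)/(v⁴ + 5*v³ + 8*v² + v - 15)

1/(v - 1)

Factor: v³ + 6*v² + 14*v + 15 = (v + 3)·(v² + 3*v + 5);  v⁴ + 5*v³ + 8*v² + v - 15 = (v - 1)·(v² + 3*v + 5)·(v + 3)
Cancel the common factors (v² + 3*v + 5), (v + 3).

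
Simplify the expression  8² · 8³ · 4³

2^21

8² = 2^6; 8³ = 2^9; 4³ = 2^6
Combine exponents: 2^21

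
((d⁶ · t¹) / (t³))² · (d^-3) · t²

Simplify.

d⁹/t²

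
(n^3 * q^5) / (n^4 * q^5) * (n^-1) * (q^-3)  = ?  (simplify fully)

1/(n^2*q^3)

Quotient: (n^-1)
Multiply by (n^-1) * (q^-3): add exponents.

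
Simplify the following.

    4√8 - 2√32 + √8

4√8 = 8*√2; 2√32 = 8*√2; √8 = 2*√2
Combine: (8 - 8 + 2)·√2 = 2*√2

2*√2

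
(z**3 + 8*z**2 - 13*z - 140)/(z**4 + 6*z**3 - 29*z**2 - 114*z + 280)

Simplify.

Factor: z**3 + 8*z**2 - 13*z - 140 = (z + 7)*(z + 5)*(z - 4);  z**4 + 6*z**3 - 29*z**2 - 114*z + 280 = (z - 4)*(z + 5)*(z - 2)*(z + 7)
Cancel the common factors (z + 5), (z + 7), (z - 4).

1/(z - 2)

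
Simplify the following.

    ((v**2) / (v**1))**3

v**3

Inside the bracket: v**1
Raise to the power 3: v**3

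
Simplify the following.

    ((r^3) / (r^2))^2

r^2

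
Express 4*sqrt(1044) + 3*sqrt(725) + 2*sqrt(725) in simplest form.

49*sqrt(29)

4*sqrt(1044) = 24*sqrt(29); 3*sqrt(725) = 15*sqrt(29); 2*sqrt(725) = 10*sqrt(29)
Combine: (24 + 15 + 10)·sqrt(29) = 49*sqrt(29)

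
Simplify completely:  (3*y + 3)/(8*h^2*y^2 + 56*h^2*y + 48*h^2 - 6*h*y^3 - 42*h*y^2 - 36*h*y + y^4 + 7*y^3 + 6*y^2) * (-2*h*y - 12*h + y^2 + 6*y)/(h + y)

3/(-4*h^2 - 3*h*y + y^2)

Factor: 3*y + 3 = 3*(y + 1);  8*h^2*y^2 + 56*h^2*y + 48*h^2 - 6*h*y^3 - 42*h*y^2 - 36*h*y + y^4 + 7*y^3 + 6*y^2 = (y + 6)*(-4*h + y)*(y + 1)*(-2*h + y);  -2*h*y - 12*h + y^2 + 6*y = (-2*h + y)*(y + 6)
Cancel the common factors (y + 1), (-2*h + y), (y + 6).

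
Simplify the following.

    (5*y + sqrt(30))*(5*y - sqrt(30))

(5*y)^2 - (sqrt(30))^2 = 25*y^2 - 30.

25*y^2 - 30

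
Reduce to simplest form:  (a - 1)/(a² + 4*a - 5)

1/(a + 5)

Factor: a² + 4*a - 5 = (a - 1)·(a + 5)
Cancel the common factor (a - 1).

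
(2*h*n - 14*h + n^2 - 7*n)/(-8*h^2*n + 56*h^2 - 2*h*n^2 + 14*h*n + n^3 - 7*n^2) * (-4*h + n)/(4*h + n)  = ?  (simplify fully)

Factor: 2*h*n - 14*h + n^2 - 7*n = (2*h + n)*(n - 7);  -8*h^2*n + 56*h^2 - 2*h*n^2 + 14*h*n + n^3 - 7*n^2 = (n - 7)*(2*h + n)*(-4*h + n)
Cancel the common factors (2*h + n), (n - 7), (-4*h + n).

1/(4*h + n)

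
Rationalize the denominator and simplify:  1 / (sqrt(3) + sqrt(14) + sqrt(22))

(-4*sqrt(231) - 5*sqrt(22) + 11*sqrt(14) + 33*sqrt(3))/143

Group as (sqrt(14) + sqrt(22)) + sqrt(3); multiply by (sqrt(14) + sqrt(22)) - sqrt(3), then rationalise the remaining surd.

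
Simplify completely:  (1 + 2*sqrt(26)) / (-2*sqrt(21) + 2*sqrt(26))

(sqrt(21) + sqrt(26) + 2*sqrt(546) + 52)/10

Multiply numerator and denominator by 2*sqrt(21) + 2*sqrt(26).
Denominator becomes 20; numerator becomes 2*sqrt(21) + 2*sqrt(26) + 4*sqrt(546) + 104.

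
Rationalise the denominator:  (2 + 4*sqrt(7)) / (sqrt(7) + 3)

Multiply numerator and denominator by -sqrt(7) + 3.
Denominator becomes 2; numerator becomes -22 + 10*sqrt(7).

-11 + 5*sqrt(7)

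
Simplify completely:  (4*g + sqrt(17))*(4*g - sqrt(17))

16*g^2 - 17

(4*g)^2 - (sqrt(17))^2 = 16*g^2 - 17.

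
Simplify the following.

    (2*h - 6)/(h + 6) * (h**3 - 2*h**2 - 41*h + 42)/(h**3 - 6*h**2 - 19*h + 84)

Factor: 2*h - 6 = 2*(h - 3);  h**3 - 2*h**2 - 41*h + 42 = (h - 1)*(h - 7)*(h + 6);  h**3 - 6*h**2 - 19*h + 84 = (h + 4)*(h - 7)*(h - 3)
Cancel the common factors (h - 7), (h - 3), (h + 6).

(2*h - 2)/(h + 4)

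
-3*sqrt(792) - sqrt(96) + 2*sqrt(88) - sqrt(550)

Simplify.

3*sqrt(792) = 18*sqrt(22); sqrt(96) = 4*sqrt(6); 2*sqrt(88) = 4*sqrt(22); sqrt(550) = 5*sqrt(22)

-19*sqrt(22) - 4*sqrt(6)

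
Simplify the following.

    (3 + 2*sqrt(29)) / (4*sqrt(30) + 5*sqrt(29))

(-8*sqrt(870) - 12*sqrt(30) + 15*sqrt(29) + 290)/245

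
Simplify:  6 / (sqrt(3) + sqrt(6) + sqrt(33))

Group as (sqrt(3) + sqrt(6)) + sqrt(33); multiply by (sqrt(3) + sqrt(6)) - sqrt(33), then rationalise the remaining surd.

(-5*sqrt(6) - 6*sqrt(3) + sqrt(66) + 4*sqrt(33))/14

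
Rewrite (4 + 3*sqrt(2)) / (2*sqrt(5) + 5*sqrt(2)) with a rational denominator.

(-3*sqrt(10) - 4*sqrt(5) + 10*sqrt(2) + 15)/15

Multiply numerator and denominator by -2*sqrt(5) + 5*sqrt(2).
Denominator becomes 30; numerator becomes -6*sqrt(10) - 8*sqrt(5) + 20*sqrt(2) + 30.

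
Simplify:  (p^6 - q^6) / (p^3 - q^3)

p^3 + q^3

p^6 - q^6 factors as (p - q)*(p + q)*(p^2 - p*q + q^2)*(p^2 + p*q + q^2).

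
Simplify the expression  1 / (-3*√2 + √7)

(-3*√2 - √7)/11

Multiply numerator and denominator by √7 + 3*√2.
Denominator becomes -11; numerator becomes √7 + 3*√2.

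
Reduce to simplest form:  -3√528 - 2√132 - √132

-18*√33

3√528 = 12*√33; 2√132 = 4*√33; √132 = 2*√33
Combine: (-12 - 4 - 2)·√33 = -18*√33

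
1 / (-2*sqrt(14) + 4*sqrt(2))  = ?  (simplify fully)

(-sqrt(14) - 2*sqrt(2))/12

Multiply numerator and denominator by 4*sqrt(2) + 2*sqrt(14).
Denominator becomes -24; numerator becomes 4*sqrt(2) + 2*sqrt(14).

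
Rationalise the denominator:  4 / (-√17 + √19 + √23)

(-100*√17 + 52*√23 + 84*√19 + 8*√7429)/1123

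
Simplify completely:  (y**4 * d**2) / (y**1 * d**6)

y**3/d**4

Quotient: y**3 * (d**-4)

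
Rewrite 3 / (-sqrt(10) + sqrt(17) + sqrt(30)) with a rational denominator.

Group as (sqrt(17) + sqrt(30)) - sqrt(10); multiply by (sqrt(17) + sqrt(30)) + sqrt(10), then rationalise the remaining surd.

(-111*sqrt(10) - 9*sqrt(30) + 69*sqrt(17) + 60*sqrt(51))/671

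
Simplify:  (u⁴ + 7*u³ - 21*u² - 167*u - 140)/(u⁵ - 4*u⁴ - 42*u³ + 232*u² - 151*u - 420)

(u + 4)/(u² - 7*u + 12)

Factor: u⁴ + 7*u³ - 21*u² - 167*u - 140 = (u - 5)·(u + 4)·(u + 1)·(u + 7);  u⁵ - 4*u⁴ - 42*u³ + 232*u² - 151*u - 420 = (u - 5)·(u + 7)·(u - 4)·(u + 1)·(u - 3)
Cancel the common factors (u + 1), (u + 7), (u - 5).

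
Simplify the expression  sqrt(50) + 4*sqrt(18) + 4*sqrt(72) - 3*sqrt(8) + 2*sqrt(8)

39*sqrt(2)

sqrt(50) = 5*sqrt(2); 4*sqrt(18) = 12*sqrt(2); 4*sqrt(72) = 24*sqrt(2); 3*sqrt(8) = 6*sqrt(2); 2*sqrt(8) = 4*sqrt(2)
Combine: (5 + 12 + 24 - 6 + 4)·sqrt(2) = 39*sqrt(2)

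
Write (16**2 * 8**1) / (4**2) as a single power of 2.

2**7

16**2 = 2**8; 8**1 = 2**3; 4**2 = 2**4
Combine exponents: 2**7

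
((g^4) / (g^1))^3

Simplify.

g^9

Inside the bracket: g^3
Raise to the power 3: g^9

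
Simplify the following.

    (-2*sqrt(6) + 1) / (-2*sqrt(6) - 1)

Multiply numerator and denominator by -1 + 2*sqrt(6).
Denominator becomes -23; numerator becomes -25 + 4*sqrt(6).

(-4*sqrt(6) + 25)/23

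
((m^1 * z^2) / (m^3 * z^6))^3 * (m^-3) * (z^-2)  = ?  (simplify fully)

1/(m^9*z^14)

Inside the bracket: (m^-2) * (z^-4)
Raise to the power 3: (m^-6) * (z^-12)
Multiply by (m^-3) * (z^-2): add exponents.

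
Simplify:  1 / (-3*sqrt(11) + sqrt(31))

(-3*sqrt(11) - sqrt(31))/68

Multiply numerator and denominator by sqrt(31) + 3*sqrt(11).
Denominator becomes -68; numerator becomes sqrt(31) + 3*sqrt(11).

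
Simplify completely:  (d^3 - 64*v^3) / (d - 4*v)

d^3 - (4*v)^3 = (d - 4*v)(d^2 + 4*d*v + 16*v^2).

d^2 + 4*d*v + 16*v^2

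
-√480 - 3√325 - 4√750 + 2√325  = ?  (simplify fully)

√480 = 4*√30; 3√325 = 15*√13; 4√750 = 20*√30; 2√325 = 10*√13

-24*√30 - 5*√13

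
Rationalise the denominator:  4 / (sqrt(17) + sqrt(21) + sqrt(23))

Group as (sqrt(21) + sqrt(23)) + sqrt(17); multiply by (sqrt(21) + sqrt(23)) - sqrt(17), then rationalise the remaining surd.

(-8*sqrt(8211) + 60*sqrt(23) + 76*sqrt(21) + 108*sqrt(17))/1203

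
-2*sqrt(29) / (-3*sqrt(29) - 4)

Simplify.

Multiply numerator and denominator by -4 + 3*sqrt(29).
Denominator becomes -245; numerator becomes -174 + 8*sqrt(29).

(-8*sqrt(29) + 174)/245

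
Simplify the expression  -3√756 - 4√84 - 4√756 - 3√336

-62*√21

3√756 = 18*√21; 4√84 = 8*√21; 4√756 = 24*√21; 3√336 = 12*√21
Combine: (-18 - 8 - 24 - 12)·√21 = -62*√21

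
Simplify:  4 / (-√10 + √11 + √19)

(-20*√10 + 2*√19 + 18*√11 + 2*√2090)/109

Group as (√11 + √19) - √10; multiply by (√11 + √19) + √10, then rationalise the remaining surd.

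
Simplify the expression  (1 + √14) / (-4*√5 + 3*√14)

(4*√5 + 3*√14 + 4*√70 + 42)/46

Multiply numerator and denominator by 4*√5 + 3*√14.
Denominator becomes 46; numerator becomes 4*√5 + 3*√14 + 4*√70 + 42.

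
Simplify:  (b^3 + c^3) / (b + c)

b^2 - b*c + c^2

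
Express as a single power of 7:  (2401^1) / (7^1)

2401^1 = 7^4; 7^1 = 7^1
Combine exponents: 7^3

7^3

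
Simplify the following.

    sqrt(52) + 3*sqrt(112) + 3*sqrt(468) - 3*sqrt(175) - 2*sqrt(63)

-9*sqrt(7) + 20*sqrt(13)

sqrt(52) = 2*sqrt(13); 3*sqrt(112) = 12*sqrt(7); 3*sqrt(468) = 18*sqrt(13); 3*sqrt(175) = 15*sqrt(7); 2*sqrt(63) = 6*sqrt(7)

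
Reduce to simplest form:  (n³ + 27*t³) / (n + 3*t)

n² - 3*n*t + 9*t²

(3*t)^3 + n^3 = (n + 3*t)(n² - 3*n*t + 9*t²).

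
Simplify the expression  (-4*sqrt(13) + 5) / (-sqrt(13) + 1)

Multiply numerator and denominator by 1 + sqrt(13).
Denominator becomes -12; numerator becomes -47 + sqrt(13).

(-sqrt(13) + 47)/12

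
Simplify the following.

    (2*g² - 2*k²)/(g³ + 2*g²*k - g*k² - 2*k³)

2/(g + 2*k)

Factor: 2*g² - 2*k² = 2·(g - k)·(g + k);  g³ + 2*g²*k - g*k² - 2*k³ = (g + k)·(g + 2*k)·(g - k)
Cancel the common factors (g - k), (g + k).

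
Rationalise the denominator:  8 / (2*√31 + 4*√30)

(-4*√31 + 8*√30)/89

Multiply numerator and denominator by -4*√30 + 2*√31.
Denominator becomes -356; numerator becomes -32*√30 + 16*√31.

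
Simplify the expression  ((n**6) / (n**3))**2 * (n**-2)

n**4

Inside the bracket: n**3
Raise to the power 2: n**6
Multiply by (n**-2): add exponents.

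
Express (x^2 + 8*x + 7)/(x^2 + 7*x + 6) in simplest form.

(x + 7)/(x + 6)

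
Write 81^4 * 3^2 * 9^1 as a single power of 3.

3^20

81^4 = 3^16; 3^2 = 3^2; 9^1 = 3^2
Combine exponents: 3^20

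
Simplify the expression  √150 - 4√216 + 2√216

-7*√6

√150 = 5*√6; 4√216 = 24*√6; 2√216 = 12*√6
Combine: (5 - 24 + 12)·√6 = -7*√6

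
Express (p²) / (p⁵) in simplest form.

Quotient: (p^-3)

p^(-3)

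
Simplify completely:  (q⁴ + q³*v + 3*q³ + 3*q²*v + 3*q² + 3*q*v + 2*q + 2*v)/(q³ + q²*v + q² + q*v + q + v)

Factor: q⁴ + q³*v + 3*q³ + 3*q²*v + 3*q² + 3*q*v + 2*q + 2*v = (q + 2)·(q² + q + 1)·(q + v);  q³ + q²*v + q² + q*v + q + v = (q + v)·(q² + q + 1)
Cancel the common factors (q² + q + 1), (q + v).

q + 2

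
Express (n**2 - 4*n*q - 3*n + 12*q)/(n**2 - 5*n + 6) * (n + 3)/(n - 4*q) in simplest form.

Factor: n**2 - 4*n*q - 3*n + 12*q = (n - 3)*(n - 4*q);  n**2 - 5*n + 6 = (n - 3)*(n - 2)
Cancel the common factors (n - 4*q), (n - 3).

(n + 3)/(n - 2)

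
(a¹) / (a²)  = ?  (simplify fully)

1/a

Quotient: (a^-1)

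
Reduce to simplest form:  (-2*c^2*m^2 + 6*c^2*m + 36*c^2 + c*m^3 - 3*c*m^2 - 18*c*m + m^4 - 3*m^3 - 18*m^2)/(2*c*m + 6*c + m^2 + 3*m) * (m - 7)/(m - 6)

-c*m + 7*c + m^2 - 7*m

Factor: -2*c^2*m^2 + 6*c^2*m + 36*c^2 + c*m^3 - 3*c*m^2 - 18*c*m + m^4 - 3*m^3 - 18*m^2 = (m + 3)*(2*c + m)*(-c + m)*(m - 6);  2*c*m + 6*c + m^2 + 3*m = (m + 3)*(2*c + m)
Cancel the common factors (m + 3), (2*c + m), (m - 6).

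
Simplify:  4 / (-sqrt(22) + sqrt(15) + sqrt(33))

Group as (sqrt(15) + sqrt(33)) - sqrt(22); multiply by (sqrt(15) + sqrt(33)) + sqrt(22), then rationalise the remaining surd.

(-13*sqrt(22) + 2*sqrt(33) + 20*sqrt(15) + 33*sqrt(10))/163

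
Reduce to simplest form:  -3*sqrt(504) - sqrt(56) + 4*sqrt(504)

4*sqrt(14)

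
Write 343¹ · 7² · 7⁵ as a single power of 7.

343¹ = 7^3; 7² = 7^2; 7⁵ = 7^5
Combine exponents: 7^10

7^10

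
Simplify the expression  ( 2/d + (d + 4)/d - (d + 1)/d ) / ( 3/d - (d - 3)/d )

-5/(d - 6)

Numerator: 2/d + (d + 4)/d - (d + 1)/d = 5/d
Denominator: 3/d - (d - 3)/d = (-d + 6)/d
Divide: (5/d) · (d/(-d + 6)) = -5/(d - 6)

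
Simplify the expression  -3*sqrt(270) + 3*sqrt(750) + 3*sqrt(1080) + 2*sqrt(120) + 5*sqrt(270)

43*sqrt(30)

3*sqrt(270) = 9*sqrt(30); 3*sqrt(750) = 15*sqrt(30); 3*sqrt(1080) = 18*sqrt(30); 2*sqrt(120) = 4*sqrt(30); 5*sqrt(270) = 15*sqrt(30)
Combine: (-9 + 15 + 18 + 4 + 15)·sqrt(30) = 43*sqrt(30)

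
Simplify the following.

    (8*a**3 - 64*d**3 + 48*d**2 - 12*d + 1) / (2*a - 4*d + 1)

4*a**2 + 8*a*d - 2*a + 16*d**2 - 8*d + 1

Apply the difference-of-cubes factorisation and cancel (2*a - 4*d + 1).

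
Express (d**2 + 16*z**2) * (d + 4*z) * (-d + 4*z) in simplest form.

Pair the conjugate factors: ((4*z)+d)((4*z)-d) = -d**2 + 16*z**2, then repeat with the next factor.

-d**4 + 256*z**4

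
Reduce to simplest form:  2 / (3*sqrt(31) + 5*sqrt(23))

Multiply numerator and denominator by -3*sqrt(31) + 5*sqrt(23).
Denominator becomes 296; numerator becomes -6*sqrt(31) + 10*sqrt(23).

(-3*sqrt(31) + 5*sqrt(23))/148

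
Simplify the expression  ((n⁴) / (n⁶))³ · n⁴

n^(-2)

Inside the bracket: (n^-2)
Raise to the power 3: (n^-6)
Multiply by n⁴: add exponents.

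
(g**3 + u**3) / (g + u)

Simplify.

Apply the sum-of-cubes factorisation and cancel (g + u).

g**2 - g*u + u**2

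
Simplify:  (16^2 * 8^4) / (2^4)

16^2 = 2^8; 8^4 = 2^12; 2^4 = 2^4
Combine exponents: 2^16

2^16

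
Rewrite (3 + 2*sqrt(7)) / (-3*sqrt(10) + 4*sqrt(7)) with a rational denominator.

(9*sqrt(10) + 12*sqrt(7) + 6*sqrt(70) + 56)/22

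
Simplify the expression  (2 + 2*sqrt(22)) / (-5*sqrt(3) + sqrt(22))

Multiply numerator and denominator by sqrt(22) + 5*sqrt(3).
Denominator becomes -53; numerator becomes 2*sqrt(22) + 10*sqrt(3) + 44 + 10*sqrt(66).

(-10*sqrt(66) - 44 - 10*sqrt(3) - 2*sqrt(22))/53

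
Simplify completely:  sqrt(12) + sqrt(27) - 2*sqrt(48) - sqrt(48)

sqrt(12) = 2*sqrt(3); sqrt(27) = 3*sqrt(3); 2*sqrt(48) = 8*sqrt(3); sqrt(48) = 4*sqrt(3)
Combine: (2 + 3 - 8 - 4)·sqrt(3) = -7*sqrt(3)

-7*sqrt(3)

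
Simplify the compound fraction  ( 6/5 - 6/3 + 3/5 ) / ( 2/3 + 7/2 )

Numerator: 6/5 - 6/3 + 3/5 = -1/5
Denominator: 2/3 + 7/2 = 25/6
Divide: (-1/5) · (6/25) = -6/125

-6/125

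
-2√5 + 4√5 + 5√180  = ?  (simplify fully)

2√5 = 2*√5; 4√5 = 4*√5; 5√180 = 30*√5
Combine: (-2 + 4 + 30)·√5 = 32*√5

32*√5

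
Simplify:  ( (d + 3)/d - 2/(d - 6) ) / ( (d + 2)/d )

(d² - 5*d - 18)/(d² - 4*d - 12)

Numerator: (d + 3)/d - 2/(d - 6) = (d² - 5*d - 18)/(d² - 6*d)
Denominator: (d + 2)/d = (d + 2)/d
Divide: ((d² - 5*d - 18)/(d² - 6*d)) · (d/(d + 2)) = (d² - 5*d - 18)/(d² - 4*d - 12)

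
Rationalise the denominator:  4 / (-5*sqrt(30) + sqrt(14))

Multiply numerator and denominator by sqrt(14) + 5*sqrt(30).
Denominator becomes -736; numerator becomes 4*sqrt(14) + 20*sqrt(30).

(-5*sqrt(30) - sqrt(14))/184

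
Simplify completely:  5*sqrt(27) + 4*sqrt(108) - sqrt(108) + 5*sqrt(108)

63*sqrt(3)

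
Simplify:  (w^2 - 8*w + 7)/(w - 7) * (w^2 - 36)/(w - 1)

w^2 - 36

Factor: w^2 - 8*w + 7 = (w - 1)*(w - 7);  w^2 - 36 = (w - 6)*(w + 6)
Cancel the common factors (w - 7), (w - 1).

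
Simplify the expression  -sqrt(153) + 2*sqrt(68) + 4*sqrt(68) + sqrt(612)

sqrt(153) = 3*sqrt(17); 2*sqrt(68) = 4*sqrt(17); 4*sqrt(68) = 8*sqrt(17); sqrt(612) = 6*sqrt(17)
Combine: (-3 + 4 + 8 + 6)·sqrt(17) = 15*sqrt(17)

15*sqrt(17)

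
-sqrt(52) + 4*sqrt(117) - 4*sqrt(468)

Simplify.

-14*sqrt(13)

sqrt(52) = 2*sqrt(13); 4*sqrt(117) = 12*sqrt(13); 4*sqrt(468) = 24*sqrt(13)
Combine: (-2 + 12 - 24)·sqrt(13) = -14*sqrt(13)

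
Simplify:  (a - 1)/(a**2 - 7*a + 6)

Factor: a**2 - 7*a + 6 = (a - 6)*(a - 1)
Cancel the common factor (a - 1).

1/(a - 6)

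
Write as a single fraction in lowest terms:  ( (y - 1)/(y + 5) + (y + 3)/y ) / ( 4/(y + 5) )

Numerator: (y - 1)/(y + 5) + (y + 3)/y = (2*y² + 7*y + 15)/(y² + 5*y)
Denominator: 4/(y + 5) = 4/(y + 5)
Divide: ((2*y² + 7*y + 15)/(y² + 5*y)) · (y/4 + 5/4) = (2*y² + 7*y + 15)/(4*y)

(2*y² + 7*y + 15)/(4*y)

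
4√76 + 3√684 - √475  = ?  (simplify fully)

4√76 = 8*√19; 3√684 = 18*√19; √475 = 5*√19
Combine: (8 + 18 - 5)·√19 = 21*√19

21*√19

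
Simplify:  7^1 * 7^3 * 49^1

7^6

7^1 = 7^1; 7^3 = 7^3; 49^1 = 7^2
Combine exponents: 7^6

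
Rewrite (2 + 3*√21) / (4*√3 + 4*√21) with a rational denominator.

(-9*√7 - 2*√3 + 2*√21 + 63)/72

Multiply numerator and denominator by -4*√3 + 4*√21.
Denominator becomes 288; numerator becomes -36*√7 - 8*√3 + 8*√21 + 252.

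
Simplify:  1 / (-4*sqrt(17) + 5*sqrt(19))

Multiply numerator and denominator by 4*sqrt(17) + 5*sqrt(19).
Denominator becomes 203; numerator becomes 4*sqrt(17) + 5*sqrt(19).

(4*sqrt(17) + 5*sqrt(19))/203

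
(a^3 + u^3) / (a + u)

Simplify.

u^3 + a^3 = (a + u)(a^2 - a*u + u^2).

a^2 - a*u + u^2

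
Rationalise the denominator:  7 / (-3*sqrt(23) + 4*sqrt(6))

Multiply numerator and denominator by 4*sqrt(6) + 3*sqrt(23).
Denominator becomes -111; numerator becomes 28*sqrt(6) + 21*sqrt(23).

(-21*sqrt(23) - 28*sqrt(6))/111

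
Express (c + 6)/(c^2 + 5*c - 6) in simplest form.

Factor: c^2 + 5*c - 6 = (c + 6)*(c - 1)
Cancel the common factor (c + 6).

1/(c - 1)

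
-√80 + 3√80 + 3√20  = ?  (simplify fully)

14*√5

√80 = 4*√5; 3√80 = 12*√5; 3√20 = 6*√5
Combine: (-4 + 12 + 6)·√5 = 14*√5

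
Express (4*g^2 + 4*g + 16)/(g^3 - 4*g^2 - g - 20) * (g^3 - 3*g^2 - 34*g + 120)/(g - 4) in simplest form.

4*g + 24

Factor: 4*g^2 + 4*g + 16 = 4*(g^2 + g + 4);  g^3 - 4*g^2 - g - 20 = (g - 5)*(g^2 + g + 4);  g^3 - 3*g^2 - 34*g + 120 = (g + 6)*(g - 4)*(g - 5)
Cancel the common factors (g^2 + g + 4), (g - 5), (g - 4).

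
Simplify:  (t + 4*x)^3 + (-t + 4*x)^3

Only the even-power cross terms survive.

24*t^2*x + 128*x^3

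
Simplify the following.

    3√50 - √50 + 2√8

14*√2

3√50 = 15*√2; √50 = 5*√2; 2√8 = 4*√2
Combine: (15 - 5 + 4)·√2 = 14*√2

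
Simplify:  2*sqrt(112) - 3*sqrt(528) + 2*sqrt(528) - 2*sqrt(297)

2*sqrt(112) = 8*sqrt(7); 3*sqrt(528) = 12*sqrt(33); 2*sqrt(528) = 8*sqrt(33); 2*sqrt(297) = 6*sqrt(33)

-10*sqrt(33) + 8*sqrt(7)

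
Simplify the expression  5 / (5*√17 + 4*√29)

Multiply numerator and denominator by -4*√29 + 5*√17.
Denominator becomes -39; numerator becomes -20*√29 + 25*√17.

(-25*√17 + 20*√29)/39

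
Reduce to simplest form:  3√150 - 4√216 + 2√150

3√150 = 15*√6; 4√216 = 24*√6; 2√150 = 10*√6
Combine: (15 - 24 + 10)·√6 = √6

√6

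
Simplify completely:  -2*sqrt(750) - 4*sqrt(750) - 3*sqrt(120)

-36*sqrt(30)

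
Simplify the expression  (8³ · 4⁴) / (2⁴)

2^13

8³ = 2^9; 4⁴ = 2^8; 2⁴ = 2^4
Combine exponents: 2^13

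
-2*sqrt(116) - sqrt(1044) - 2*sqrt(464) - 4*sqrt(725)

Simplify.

-38*sqrt(29)

2*sqrt(116) = 4*sqrt(29); sqrt(1044) = 6*sqrt(29); 2*sqrt(464) = 8*sqrt(29); 4*sqrt(725) = 20*sqrt(29)
Combine: (-4 - 6 - 8 - 20)·sqrt(29) = -38*sqrt(29)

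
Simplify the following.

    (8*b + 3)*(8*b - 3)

(8*b)^2 - (3)^2 = 64*b^2 - 9.

64*b^2 - 9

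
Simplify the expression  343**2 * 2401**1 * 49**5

343**2 = 7**6; 2401**1 = 7**4; 49**5 = 7**10
Combine exponents: 7**20

7**20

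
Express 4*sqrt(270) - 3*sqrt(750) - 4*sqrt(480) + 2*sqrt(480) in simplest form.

4*sqrt(270) = 12*sqrt(30); 3*sqrt(750) = 15*sqrt(30); 4*sqrt(480) = 16*sqrt(30); 2*sqrt(480) = 8*sqrt(30)
Combine: (12 - 15 - 16 + 8)·sqrt(30) = -11*sqrt(30)

-11*sqrt(30)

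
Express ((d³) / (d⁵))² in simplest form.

Inside the bracket: (d^-2)
Raise to the power 2: (d^-4)

d^(-4)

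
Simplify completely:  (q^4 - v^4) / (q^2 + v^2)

q^2 - v^2

Difference of fourth powers: factor out (q^2 + v^2).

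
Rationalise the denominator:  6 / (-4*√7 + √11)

(-24*√7 - 6*√11)/101

Multiply numerator and denominator by √11 + 4*√7.
Denominator becomes -101; numerator becomes 6*√11 + 24*√7.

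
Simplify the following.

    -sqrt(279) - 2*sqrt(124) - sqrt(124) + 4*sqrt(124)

-sqrt(31)

sqrt(279) = 3*sqrt(31); 2*sqrt(124) = 4*sqrt(31); sqrt(124) = 2*sqrt(31); 4*sqrt(124) = 8*sqrt(31)
Combine: (-3 - 4 - 2 + 8)·sqrt(31) = -sqrt(31)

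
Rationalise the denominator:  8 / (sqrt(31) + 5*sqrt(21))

Multiply numerator and denominator by -5*sqrt(21) + sqrt(31).
Denominator becomes -494; numerator becomes -40*sqrt(21) + 8*sqrt(31).

(-4*sqrt(31) + 20*sqrt(21))/247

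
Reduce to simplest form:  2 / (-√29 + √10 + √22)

(-6*√29 + 34*√22 + 82*√10 + 8*√1595)/871

Group as (√10 + √22) - √29; multiply by (√10 + √22) + √29, then rationalise the remaining surd.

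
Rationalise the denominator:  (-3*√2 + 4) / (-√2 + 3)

(-5*√2 + 6)/7

Multiply numerator and denominator by √2 + 3.
Denominator becomes 7; numerator becomes -5*√2 + 6.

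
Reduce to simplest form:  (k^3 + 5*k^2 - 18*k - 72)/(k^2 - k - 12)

Factor: k^3 + 5*k^2 - 18*k - 72 = (k - 4)*(k + 3)*(k + 6);  k^2 - k - 12 = (k - 4)*(k + 3)
Cancel the common factors (k - 4), (k + 3).

k + 6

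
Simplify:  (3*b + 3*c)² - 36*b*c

9*(b - c)²

Expand the square and combine the 36*b*c term.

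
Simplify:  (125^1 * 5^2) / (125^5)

5^(-10)

125^1 = 5^3; 5^2 = 5^2; 125^5 = 5^15
Combine exponents: 5^(-10)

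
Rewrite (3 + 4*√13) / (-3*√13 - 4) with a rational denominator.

(-144 + 7*√13)/101

Multiply numerator and denominator by -4 + 3*√13.
Denominator becomes -101; numerator becomes -7*√13 + 144.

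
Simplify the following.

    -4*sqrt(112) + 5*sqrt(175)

9*sqrt(7)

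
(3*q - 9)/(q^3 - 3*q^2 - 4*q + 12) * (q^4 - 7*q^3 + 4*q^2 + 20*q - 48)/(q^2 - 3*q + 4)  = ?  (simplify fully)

Factor: 3*q - 9 = 3*(q - 3);  q^3 - 3*q^2 - 4*q + 12 = (q - 3)*(q - 2)*(q + 2);  q^4 - 7*q^3 + 4*q^2 + 20*q - 48 = (q^2 - 3*q + 4)*(q - 6)*(q + 2)
Cancel the common factors (q^2 - 3*q + 4), (q + 2), (q - 3).

(3*q - 18)/(q - 2)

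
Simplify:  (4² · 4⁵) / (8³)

4² = 2^4; 4⁵ = 2^10; 8³ = 2^9
Combine exponents: 2^5

2^5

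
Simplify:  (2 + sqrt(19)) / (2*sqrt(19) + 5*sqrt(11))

Multiply numerator and denominator by -5*sqrt(11) + 2*sqrt(19).
Denominator becomes -199; numerator becomes -5*sqrt(209) - 10*sqrt(11) + 4*sqrt(19) + 38.

(-38 - 4*sqrt(19) + 10*sqrt(11) + 5*sqrt(209))/199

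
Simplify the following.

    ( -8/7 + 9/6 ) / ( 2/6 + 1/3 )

15/28

Numerator: -8/7 + 9/6 = 5/14
Denominator: 2/6 + 1/3 = 2/3
Divide: (5/14) · (3/2) = 15/28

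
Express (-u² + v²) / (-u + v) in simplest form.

u + v

Factor v^2 - u^2 and cancel (-u + v).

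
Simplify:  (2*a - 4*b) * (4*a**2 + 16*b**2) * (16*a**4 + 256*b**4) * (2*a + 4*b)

256*a**8 - 65536*b**8

Telescope via difference of squares: ((2*a)+(4*b))((2*a)-(4*b)) = 4*a**2 - 16*b**2, then repeat with the next factor.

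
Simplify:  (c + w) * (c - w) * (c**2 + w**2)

c**4 - w**4

Pair the conjugate factors: (c+w)(c-w) = c**2 - w**2, then repeat with the next factor.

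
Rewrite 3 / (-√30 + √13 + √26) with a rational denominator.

(-27*√30 + 51*√26 + 129*√13 + 156*√15)/1271

Group as (√13 + √26) - √30; multiply by (√13 + √26) + √30, then rationalise the remaining surd.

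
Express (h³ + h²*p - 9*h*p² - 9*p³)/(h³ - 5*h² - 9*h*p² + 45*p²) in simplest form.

Factor: h³ + h²*p - 9*h*p² - 9*p³ = (h + 3*p)·(h - 3*p)·(h + p);  h³ - 5*h² - 9*h*p² + 45*p² = (h + 3*p)·(h - 3*p)·(h - 5)
Cancel the common factors (h - 3*p), (h + 3*p).

(h + p)/(h - 5)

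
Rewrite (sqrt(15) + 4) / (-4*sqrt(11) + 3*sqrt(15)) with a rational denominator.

Multiply numerator and denominator by 3*sqrt(15) + 4*sqrt(11).
Denominator becomes -41; numerator becomes 45 + 12*sqrt(15) + 4*sqrt(165) + 16*sqrt(11).

(-16*sqrt(11) - 4*sqrt(165) - 12*sqrt(15) - 45)/41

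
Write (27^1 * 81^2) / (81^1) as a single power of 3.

27^1 = 3^3; 81^2 = 3^8; 81^1 = 3^4
Combine exponents: 3^7

3^7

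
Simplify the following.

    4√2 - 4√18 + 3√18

√2

4√2 = 4*√2; 4√18 = 12*√2; 3√18 = 9*√2
Combine: (4 - 12 + 9)·√2 = √2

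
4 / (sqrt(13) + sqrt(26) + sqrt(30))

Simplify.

(-208*sqrt(15) + 36*sqrt(30) + 68*sqrt(26) + 172*sqrt(13))/1271

Group as (sqrt(13) + sqrt(26)) + sqrt(30); multiply by (sqrt(13) + sqrt(26)) - sqrt(30), then rationalise the remaining surd.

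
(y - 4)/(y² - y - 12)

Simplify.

Factor: y² - y - 12 = (y + 3)·(y - 4)
Cancel the common factor (y - 4).

1/(y + 3)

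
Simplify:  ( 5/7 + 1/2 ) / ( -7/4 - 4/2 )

-34/105

Numerator: 5/7 + 1/2 = 17/14
Denominator: -7/4 - 4/2 = -15/4
Divide: (17/14) · (-4/15) = -34/105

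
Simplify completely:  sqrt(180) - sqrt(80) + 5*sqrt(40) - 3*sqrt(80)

sqrt(180) = 6*sqrt(5); sqrt(80) = 4*sqrt(5); 5*sqrt(40) = 10*sqrt(10); 3*sqrt(80) = 12*sqrt(5)

-10*sqrt(5) + 10*sqrt(10)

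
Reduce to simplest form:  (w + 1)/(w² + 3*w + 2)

Factor: w² + 3*w + 2 = (w + 2)·(w + 1)
Cancel the common factor (w + 1).

1/(w + 2)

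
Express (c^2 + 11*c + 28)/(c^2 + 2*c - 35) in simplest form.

Factor: c^2 + 11*c + 28 = (c + 7)*(c + 4);  c^2 + 2*c - 35 = (c - 5)*(c + 7)
Cancel the common factor (c + 7).

(c + 4)/(c - 5)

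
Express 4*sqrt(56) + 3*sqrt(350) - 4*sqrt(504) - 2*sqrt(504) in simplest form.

-13*sqrt(14)

4*sqrt(56) = 8*sqrt(14); 3*sqrt(350) = 15*sqrt(14); 4*sqrt(504) = 24*sqrt(14); 2*sqrt(504) = 12*sqrt(14)
Combine: (8 + 15 - 24 - 12)·sqrt(14) = -13*sqrt(14)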